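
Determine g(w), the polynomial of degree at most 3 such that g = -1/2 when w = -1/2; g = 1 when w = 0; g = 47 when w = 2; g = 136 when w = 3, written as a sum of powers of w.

Build the Lagrange basis polynomials:
L_0(w) = w(w - 2)(w - 3) / [-35/8] = -(8/35)w^3 + (8/7)w^2 - (48/35)w
L_1(w) = (w + 1/2)(w - 2)(w - 3) / [3] = (1/3)w^3 - (3/2)w^2 + (7/6)w + 1
L_2(w) = (w + 1/2)w(w - 3) / [-5] = -(1/5)w^3 + (1/2)w^2 + (3/10)w
L_3(w) = (w + 1/2)w(w - 2) / [21/2] = (2/21)w^3 - (1/7)w^2 - (2/21)w
g(w) = (-1/2)·L_0 + 1·L_1 + 47·L_2 + 136·L_3
  (-1/2)·L_0(w) = (4/35)w^3 - (4/7)w^2 + (24/35)w
  1·L_1(w) = (1/3)w^3 - (3/2)w^2 + (7/6)w + 1
  47·L_2(w) = -(47/5)w^3 + (47/2)w^2 + (141/10)w
  136·L_3(w) = (272/21)w^3 - (136/7)w^2 - (272/21)w
Adding term by term: 4w^3 + 2w^2 + 3w + 1

g(w) = 4w^3 + 2w^2 + 3w + 1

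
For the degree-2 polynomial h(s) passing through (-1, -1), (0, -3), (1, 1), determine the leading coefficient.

3

Build the Lagrange basis polynomials:
L_0(s) = s(s - 1) / [2] = (1/2)s^2 - (1/2)s
L_1(s) = (s + 1)(s - 1) / [-1] = -s^2 + 1
L_2(s) = (s + 1)s / [2] = (1/2)s^2 + (1/2)s
h(s) = (-1)·L_0 + (-3)·L_1 + 1·L_2
Only the coefficient of s^2 is needed; take it from each L_i and combine:
(-1)·(1/2) + (-3)·(-1) + 1·(1/2) = 3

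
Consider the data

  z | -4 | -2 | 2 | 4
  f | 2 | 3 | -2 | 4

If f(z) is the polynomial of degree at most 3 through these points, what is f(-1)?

L_0(-1) = (1)·(-3)·(-5)/[(-2)·(-6)·(-8)] = -5/32
L_1(-1) = (3)·(-3)·(-5)/[(2)·(-4)·(-6)] = 15/16
L_2(-1) = (3)·(1)·(-5)/[(6)·(4)·(-2)] = 5/16
L_3(-1) = (3)·(1)·(-3)/[(8)·(6)·(2)] = -3/32
Sum: 2·(-5/32) + 3·(15/16) + (-2)·(5/16) + 4·(-3/32) = 3/2

3/2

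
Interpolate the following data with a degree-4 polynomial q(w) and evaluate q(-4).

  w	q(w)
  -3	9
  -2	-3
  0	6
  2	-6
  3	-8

Evaluate each Lagrange basis at w = -4:
L_0(-4) = (-2)·(-4)·(-6)·(-7)/[(-1)·(-3)·(-5)·(-6)] = 56/15
L_1(-4) = (-1)·(-4)·(-6)·(-7)/[(1)·(-2)·(-4)·(-5)] = -21/5
L_2(-4) = (-1)·(-2)·(-6)·(-7)/[(3)·(2)·(-2)·(-3)] = 7/3
L_3(-4) = (-1)·(-2)·(-4)·(-7)/[(5)·(4)·(2)·(-1)] = -7/5
L_4(-4) = (-1)·(-2)·(-4)·(-6)/[(6)·(5)·(3)·(1)] = 8/15
Sum: 9·(56/15) + (-3)·(-21/5) + 6·(7/3) + (-6)·(-7/5) + (-8)·(8/15) = 193/3

193/3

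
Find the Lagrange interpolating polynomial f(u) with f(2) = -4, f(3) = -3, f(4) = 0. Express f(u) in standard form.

Build the Lagrange basis polynomials:
L_0(u) = (u - 3)(u - 4) / [2] = (1/2)u^2 - (7/2)u + 6
L_1(u) = (u - 2)(u - 4) / [-1] = -u^2 + 6u - 8
L_2(u) = (u - 2)(u - 3) / [2] = (1/2)u^2 - (5/2)u + 3
f(u) = (-4)·L_0 + (-3)·L_1 + 0·L_2
  (-4)·L_0(u) = -2u^2 + 14u - 24
  (-3)·L_1(u) = 3u^2 - 18u + 24
  0·L_2(u) = 0
Adding term by term: u^2 - 4u

f(u) = u^2 - 4u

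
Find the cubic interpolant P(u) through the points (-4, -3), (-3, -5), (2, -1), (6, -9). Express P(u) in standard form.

P(u) = -(7/90)u^3 + (7/90)u^2 + (64/45)u - 53/15

L_0(u) = (u + 3)(u - 2)(u - 6) / [-60] = -(1/60)u^3 + (1/12)u^2 + (1/5)u - 3/5
L_1(u) = (u + 4)(u - 2)(u - 6) / [45] = (1/45)u^3 - (4/45)u^2 - (4/9)u + 16/15
L_2(u) = (u + 4)(u + 3)(u - 6) / [-120] = -(1/120)u^3 - (1/120)u^2 + (1/4)u + 3/5
L_3(u) = (u + 4)(u + 3)(u - 2) / [360] = (1/360)u^3 + (1/72)u^2 - (1/180)u - 1/15
P(u) = (-3)·L_0 + (-5)·L_1 + (-1)·L_2 + (-9)·L_3
  (-3)·L_0(u) = (1/20)u^3 - (1/4)u^2 - (3/5)u + 9/5
  (-5)·L_1(u) = -(1/9)u^3 + (4/9)u^2 + (20/9)u - 16/3
  (-1)·L_2(u) = (1/120)u^3 + (1/120)u^2 - (1/4)u - 3/5
  (-9)·L_3(u) = -(1/40)u^3 - (1/8)u^2 + (1/20)u + 3/5
Adding term by term: -(7/90)u^3 + (7/90)u^2 + (64/45)u - 53/15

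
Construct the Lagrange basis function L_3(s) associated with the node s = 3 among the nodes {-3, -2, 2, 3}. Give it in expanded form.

L_3(s) = (1/30)s^3 + (1/10)s^2 - (2/15)s - 2/5

L_3(s) = (s + 3)(s + 2)(s - 2) / [(6)·(5)·(1)]
       = (s^3 + 3s^2 - 4s - 12) / (30)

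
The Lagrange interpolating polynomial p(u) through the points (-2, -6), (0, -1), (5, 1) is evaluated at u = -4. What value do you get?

-67/5

L_0(-4) = (-4)·(-9)/[(-2)·(-7)] = 18/7
L_1(-4) = (-2)·(-9)/[(2)·(-5)] = -9/5
L_2(-4) = (-2)·(-4)/[(7)·(5)] = 8/35
Sum: (-6)·(18/7) + (-1)·(-9/5) + 1·(8/35) = -67/5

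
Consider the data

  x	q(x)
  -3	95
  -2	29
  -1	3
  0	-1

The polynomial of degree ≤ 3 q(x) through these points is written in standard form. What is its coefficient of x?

Build the Lagrange basis polynomials:
L_0(x) = (x + 2)(x + 1)x / [-6] = -(1/6)x^3 - (1/2)x^2 - (1/3)x
L_1(x) = (x + 3)(x + 1)x / [2] = (1/2)x^3 + 2x^2 + (3/2)x
L_2(x) = (x + 3)(x + 2)x / [-2] = -(1/2)x^3 - (5/2)x^2 - 3x
L_3(x) = (x + 3)(x + 2)(x + 1) / [6] = (1/6)x^3 + x^2 + (11/6)x + 1
q(x) = 95·L_0 + 29·L_1 + 3·L_2 + (-1)·L_3
Only the coefficient of x is needed; take it from each L_i and combine:
95·(-1/3) + 29·(3/2) + 3·(-3) + (-1)·(11/6) = 1

1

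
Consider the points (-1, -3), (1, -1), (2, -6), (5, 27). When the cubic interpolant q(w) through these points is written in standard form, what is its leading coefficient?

The leading coefficient equals the top divided difference q[-1,1,2,5].
q[-1,1] = (-1 - (-3)) / (1 - (-1)) = 1
q[1,2] = (-6 - (-1)) / (2 - 1) = -5
q[2,5] = (27 - (-6)) / (5 - 2) = 11
q[-1,1,2] = (-5 - 1) / (2 - (-1)) = -2
q[1,2,5] = (11 - (-5)) / (5 - 1) = 4
q[-1,1,2,5] = (4 - (-2)) / (5 - (-1)) = 1

1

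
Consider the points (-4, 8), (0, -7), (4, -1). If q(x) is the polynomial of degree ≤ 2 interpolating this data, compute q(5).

Evaluate each Lagrange basis at x = 5:
L_0(5) = (5)·(1)/[(-4)·(-8)] = 5/32
L_1(5) = (9)·(1)/[(4)·(-4)] = -9/16
L_2(5) = (9)·(5)/[(8)·(4)] = 45/32
Sum: 8·(5/32) + (-7)·(-9/16) + (-1)·(45/32) = 121/32

121/32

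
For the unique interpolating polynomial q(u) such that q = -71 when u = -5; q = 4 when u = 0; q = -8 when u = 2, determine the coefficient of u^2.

L_0(u) = u(u - 2) / [35] = (1/35)u^2 - (2/35)u
L_1(u) = (u + 5)(u - 2) / [-10] = -(1/10)u^2 - (3/10)u + 1
L_2(u) = (u + 5)u / [14] = (1/14)u^2 + (5/14)u
q(u) = (-71)·L_0 + 4·L_1 + (-8)·L_2
Only the coefficient of u^2 is needed; take it from each L_i and combine:
(-71)·(1/35) + 4·(-1/10) + (-8)·(1/14) = -3

-3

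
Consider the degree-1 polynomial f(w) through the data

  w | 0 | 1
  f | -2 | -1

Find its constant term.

L_0(w) = (w - 1) / [-1] = -w + 1
L_1(w) = w / [1] = w
f(w) = (-2)·L_0 + (-1)·L_1
Only the constant term is needed; take it from each L_i and combine:
(-2)·(1) + (-1)·(0) = -2

-2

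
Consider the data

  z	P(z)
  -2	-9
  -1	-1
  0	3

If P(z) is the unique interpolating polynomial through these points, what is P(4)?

-21

L_0(4) = (5)·(4)/[(-1)·(-2)] = 10
L_1(4) = (6)·(4)/[(1)·(-1)] = -24
L_2(4) = (6)·(5)/[(2)·(1)] = 15
Sum: (-9)·(10) + (-1)·(-24) + 3·(15) = -21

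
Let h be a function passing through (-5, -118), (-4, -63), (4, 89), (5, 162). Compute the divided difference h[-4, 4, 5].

6

h[-4,4] = (89 - (-63)) / (4 - (-4)) = 19
h[4,5] = (162 - 89) / (5 - 4) = 73
h[-4,4,5] = (73 - 19) / (5 - (-4)) = 6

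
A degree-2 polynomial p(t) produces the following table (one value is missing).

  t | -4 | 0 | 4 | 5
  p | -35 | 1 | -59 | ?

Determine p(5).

-89

The 3 known values determine p uniquely (degree ≤ 2).
L_0(5) = (5)·(1)/[(-4)·(-8)] = 5/32
L_1(5) = (9)·(1)/[(4)·(-4)] = -9/16
L_2(5) = (9)·(5)/[(8)·(4)] = 45/32
Sum: (-35)·(5/32) + 1·(-9/16) + (-59)·(45/32) = -89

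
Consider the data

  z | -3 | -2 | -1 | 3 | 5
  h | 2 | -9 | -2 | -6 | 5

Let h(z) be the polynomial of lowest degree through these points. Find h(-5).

172

L_0(-5) = (-3)·(-4)·(-8)·(-10)/[(-1)·(-2)·(-6)·(-8)] = 10
L_1(-5) = (-2)·(-4)·(-8)·(-10)/[(1)·(-1)·(-5)·(-7)] = -128/7
L_2(-5) = (-2)·(-3)·(-8)·(-10)/[(2)·(1)·(-4)·(-6)] = 10
L_3(-5) = (-2)·(-3)·(-4)·(-10)/[(6)·(5)·(4)·(-2)] = -1
L_4(-5) = (-2)·(-3)·(-4)·(-8)/[(8)·(7)·(6)·(2)] = 2/7
Sum: 2·(10) + (-9)·(-128/7) + (-2)·(10) + (-6)·(-1) + 5·(2/7) = 172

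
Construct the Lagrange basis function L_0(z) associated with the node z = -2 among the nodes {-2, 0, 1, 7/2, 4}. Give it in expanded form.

L_0(z) = z(z - 1)(z - 7/2)(z - 4) / [(-2)·(-3)·(-11/2)·(-6)]
       = (z^4 - (17/2)z^3 + (43/2)z^2 - 14z) / (198)

L_0(z) = (1/198)z^4 - (17/396)z^3 + (43/396)z^2 - (7/99)z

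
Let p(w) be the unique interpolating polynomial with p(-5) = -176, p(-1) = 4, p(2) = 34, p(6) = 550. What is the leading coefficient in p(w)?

The leading coefficient equals the top divided difference p[-5,-1,2,6].
p[-5,-1] = (4 - (-176)) / (-1 - (-5)) = 45
p[-1,2] = (34 - 4) / (2 - (-1)) = 10
p[2,6] = (550 - 34) / (6 - 2) = 129
p[-5,-1,2] = (10 - 45) / (2 - (-5)) = -5
p[-1,2,6] = (129 - 10) / (6 - (-1)) = 17
p[-5,-1,2,6] = (17 - (-5)) / (6 - (-5)) = 2

2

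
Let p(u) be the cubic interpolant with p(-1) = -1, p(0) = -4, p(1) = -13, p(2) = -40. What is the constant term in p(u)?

Build the Lagrange basis polynomials:
L_0(u) = u(u - 1)(u - 2) / [-6] = -(1/6)u^3 + (1/2)u^2 - (1/3)u
L_1(u) = (u + 1)(u - 1)(u - 2) / [2] = (1/2)u^3 - u^2 - (1/2)u + 1
L_2(u) = (u + 1)u(u - 2) / [-2] = -(1/2)u^3 + (1/2)u^2 + u
L_3(u) = (u + 1)u(u - 1) / [6] = (1/6)u^3 - (1/6)u
p(u) = (-1)·L_0 + (-4)·L_1 + (-13)·L_2 + (-40)·L_3
Only the constant term is needed; take it from each L_i and combine:
(-1)·(0) + (-4)·(1) + (-13)·(0) + (-40)·(0) = -4

-4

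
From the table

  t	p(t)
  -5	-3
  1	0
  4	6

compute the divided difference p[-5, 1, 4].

p[-5,1] = (0 - (-3)) / (1 - (-5)) = 1/2
p[1,4] = (6 - 0) / (4 - 1) = 2
p[-5,1,4] = (2 - 1/2) / (4 - (-5)) = 1/6

1/6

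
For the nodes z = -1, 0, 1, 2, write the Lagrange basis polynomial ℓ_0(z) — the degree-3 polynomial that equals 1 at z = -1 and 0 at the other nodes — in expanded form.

ℓ_0(z) = -(1/6)z^3 + (1/2)z^2 - (1/3)z

ℓ_0(z) = z(z - 1)(z - 2) / [(-1)·(-2)·(-3)]
       = (z^3 - 3z^2 + 2z) / (-6)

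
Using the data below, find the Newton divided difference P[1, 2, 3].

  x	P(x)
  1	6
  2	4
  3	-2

-2

P[1,2] = (4 - 6) / (2 - 1) = -2
P[2,3] = (-2 - 4) / (3 - 2) = -6
P[1,2,3] = (-6 - (-2)) / (3 - 1) = -2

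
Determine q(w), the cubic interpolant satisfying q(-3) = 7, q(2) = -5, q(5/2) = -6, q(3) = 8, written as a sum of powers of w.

Newton's divided differences:
q[-3,2] = (-5 - 7) / (2 - (-3)) = -12/5
q[2,5/2] = (-6 - (-5)) / (5/2 - 2) = -2
q[5/2,3] = (8 - (-6)) / (3 - 5/2) = 28
q[-3,2,5/2] = (-2 - (-12/5)) / (5/2 - (-3)) = 4/55
q[2,5/2,3] = (28 - (-2)) / (3 - 2) = 30
q[-3,2,5/2,3] = (30 - 4/55) / (3 - (-3)) = 823/165
q(w) = 7 + (-12/5)·(w + 3) + (4/55)·(w + 3)(w - 2) + (823/165)·(w + 3)(w - 2)(w - 5/2)
Expanding: q(w) = (823/165)w^3 - (163/22)w^2 - (14759/330)w + 816/11

q(w) = (823/165)w^3 - (163/22)w^2 - (14759/330)w + 816/11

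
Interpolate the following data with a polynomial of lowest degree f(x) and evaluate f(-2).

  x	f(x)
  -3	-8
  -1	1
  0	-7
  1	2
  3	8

Evaluate each Lagrange basis at x = -2:
L_0(-2) = (-1)·(-2)·(-3)·(-5)/[(-2)·(-3)·(-4)·(-6)] = 5/24
L_1(-2) = (1)·(-2)·(-3)·(-5)/[(2)·(-1)·(-2)·(-4)] = 15/8
L_2(-2) = (1)·(-1)·(-3)·(-5)/[(3)·(1)·(-1)·(-3)] = -5/3
L_3(-2) = (1)·(-1)·(-2)·(-5)/[(4)·(2)·(1)·(-2)] = 5/8
L_4(-2) = (1)·(-1)·(-2)·(-3)/[(6)·(4)·(3)·(2)] = -1/24
Sum: (-8)·(5/24) + 1·(15/8) + (-7)·(-5/3) + 2·(5/8) + 8·(-1/24) = 307/24

307/24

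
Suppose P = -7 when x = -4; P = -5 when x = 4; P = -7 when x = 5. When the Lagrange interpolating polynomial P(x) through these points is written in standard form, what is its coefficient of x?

Build the Lagrange basis polynomials:
L_0(x) = (x - 4)(x - 5) / [72] = (1/72)x^2 - (1/8)x + 5/18
L_1(x) = (x + 4)(x - 5) / [-8] = -(1/8)x^2 + (1/8)x + 5/2
L_2(x) = (x + 4)(x - 4) / [9] = (1/9)x^2 - 16/9
P(x) = (-7)·L_0 + (-5)·L_1 + (-7)·L_2
Only the coefficient of x is needed; take it from each L_i and combine:
(-7)·(-1/8) + (-5)·(1/8) + (-7)·(0) = 1/4

1/4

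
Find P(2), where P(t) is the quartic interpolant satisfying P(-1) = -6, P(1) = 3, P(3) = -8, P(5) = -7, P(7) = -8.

Evaluate each Lagrange basis at t = 2:
L_0(2) = (1)·(-1)·(-3)·(-5)/[(-2)·(-4)·(-6)·(-8)] = -5/128
L_1(2) = (3)·(-1)·(-3)·(-5)/[(2)·(-2)·(-4)·(-6)] = 15/32
L_2(2) = (3)·(1)·(-3)·(-5)/[(4)·(2)·(-2)·(-4)] = 45/64
L_3(2) = (3)·(1)·(-1)·(-5)/[(6)·(4)·(2)·(-2)] = -5/32
L_4(2) = (3)·(1)·(-1)·(-3)/[(8)·(6)·(4)·(2)] = 3/128
Sum: (-6)·(-5/128) + 3·(15/32) + (-8)·(45/64) + (-7)·(-5/32) + (-8)·(3/128) = -197/64

-197/64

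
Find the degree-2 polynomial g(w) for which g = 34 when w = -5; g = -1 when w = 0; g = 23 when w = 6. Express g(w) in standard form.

g(w) = w^2 - 2w - 1

L_0(w) = w(w - 6) / [55] = (1/55)w^2 - (6/55)w
L_1(w) = (w + 5)(w - 6) / [-30] = -(1/30)w^2 + (1/30)w + 1
L_2(w) = (w + 5)w / [66] = (1/66)w^2 + (5/66)w
g(w) = 34·L_0 + (-1)·L_1 + 23·L_2
  34·L_0(w) = (34/55)w^2 - (204/55)w
  (-1)·L_1(w) = (1/30)w^2 - (1/30)w - 1
  23·L_2(w) = (23/66)w^2 + (115/66)w
Adding term by term: w^2 - 2w - 1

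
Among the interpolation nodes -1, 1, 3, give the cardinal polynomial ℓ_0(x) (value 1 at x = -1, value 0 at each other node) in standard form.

ℓ_0(x) = (1/8)x^2 - (1/2)x + 3/8

ℓ_0(x) = (x - 1)(x - 3) / [(-2)·(-4)]
       = (x^2 - 4x + 3) / (8)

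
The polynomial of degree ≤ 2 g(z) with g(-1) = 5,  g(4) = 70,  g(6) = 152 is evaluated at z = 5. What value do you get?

Evaluate each Lagrange basis at z = 5:
L_0(5) = (1)·(-1)/[(-5)·(-7)] = -1/35
L_1(5) = (6)·(-1)/[(5)·(-2)] = 3/5
L_2(5) = (6)·(1)/[(7)·(2)] = 3/7
Sum: 5·(-1/35) + 70·(3/5) + 152·(3/7) = 107

107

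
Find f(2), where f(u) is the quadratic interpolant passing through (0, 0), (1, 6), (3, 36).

18

Using Newton's divided-difference form:
f[0,1] = (6 - 0) / (1 - 0) = 6
f[1,3] = (36 - 6) / (3 - 1) = 15
f[0,1,3] = (15 - 6) / (3 - 0) = 3
f(2) = 0 + 6·(2) + 3·(2)·(1) = 18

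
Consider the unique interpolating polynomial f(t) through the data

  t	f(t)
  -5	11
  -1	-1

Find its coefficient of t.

The leading coefficient equals the top divided difference f[-5,-1].
f[-5,-1] = (-1 - 11) / (-1 - (-5)) = -3

-3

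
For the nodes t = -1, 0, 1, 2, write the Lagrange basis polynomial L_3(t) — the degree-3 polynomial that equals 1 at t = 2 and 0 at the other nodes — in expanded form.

L_3(t) = (t + 1)t(t - 1) / [(3)·(2)·(1)]
       = (t^3 - t) / (6)

L_3(t) = (1/6)t^3 - (1/6)t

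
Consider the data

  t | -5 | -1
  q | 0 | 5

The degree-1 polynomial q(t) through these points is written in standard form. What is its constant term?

Build the Lagrange basis polynomials:
L_0(t) = (t + 1) / [-4] = -(1/4)t - 1/4
L_1(t) = (t + 5) / [4] = (1/4)t + 5/4
q(t) = 0·L_0 + 5·L_1
Only the constant term is needed; take it from each L_i and combine:
0·(-1/4) + 5·(5/4) = 25/4

25/4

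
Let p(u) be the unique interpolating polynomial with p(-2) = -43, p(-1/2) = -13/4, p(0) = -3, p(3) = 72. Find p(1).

Evaluate each Lagrange basis at u = 1:
L_0(1) = (3/2)·(1)·(-2)/[(-3/2)·(-2)·(-5)] = 1/5
L_1(1) = (3)·(1)·(-2)/[(3/2)·(-1/2)·(-7/2)] = -16/7
L_2(1) = (3)·(3/2)·(-2)/[(2)·(1/2)·(-3)] = 3
L_3(1) = (3)·(3/2)·(1)/[(5)·(7/2)·(3)] = 3/35
Sum: (-43)·(1/5) + (-13/4)·(-16/7) + (-3)·(3) + 72·(3/35) = -4

-4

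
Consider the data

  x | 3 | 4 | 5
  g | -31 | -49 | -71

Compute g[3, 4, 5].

-2

g[3,4] = (-49 - (-31)) / (4 - 3) = -18
g[4,5] = (-71 - (-49)) / (5 - 4) = -22
g[3,4,5] = (-22 - (-18)) / (5 - 3) = -2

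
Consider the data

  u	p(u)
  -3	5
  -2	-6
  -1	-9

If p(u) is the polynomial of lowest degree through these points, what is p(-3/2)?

L_0(-3/2) = (1/2)·(-1/2)/[(-1)·(-2)] = -1/8
L_1(-3/2) = (3/2)·(-1/2)/[(1)·(-1)] = 3/4
L_2(-3/2) = (3/2)·(1/2)/[(2)·(1)] = 3/8
Sum: 5·(-1/8) + (-6)·(3/4) + (-9)·(3/8) = -17/2

-17/2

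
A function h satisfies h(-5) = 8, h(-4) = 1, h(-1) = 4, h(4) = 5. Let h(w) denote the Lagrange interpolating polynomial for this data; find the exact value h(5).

Evaluate each Lagrange basis at w = 5:
L_0(5) = (9)·(6)·(1)/[(-1)·(-4)·(-9)] = -3/2
L_1(5) = (10)·(6)·(1)/[(1)·(-3)·(-8)] = 5/2
L_2(5) = (10)·(9)·(1)/[(4)·(3)·(-5)] = -3/2
L_3(5) = (10)·(9)·(6)/[(9)·(8)·(5)] = 3/2
Sum: 8·(-3/2) + 1·(5/2) + 4·(-3/2) + 5·(3/2) = -8

-8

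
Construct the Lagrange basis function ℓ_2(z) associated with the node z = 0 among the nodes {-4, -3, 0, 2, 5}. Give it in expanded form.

ℓ_2(z) = (1/120)z^4 - (9/40)z^2 - (7/60)z + 1

ℓ_2(z) = (z + 4)(z + 3)(z - 2)(z - 5) / [(4)·(3)·(-2)·(-5)]
       = (z^4 - 27z^2 - 14z + 120) / (120)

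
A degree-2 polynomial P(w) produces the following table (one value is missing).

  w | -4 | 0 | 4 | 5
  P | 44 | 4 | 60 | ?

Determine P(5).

The 3 known values determine P uniquely (degree ≤ 2).
L_0(5) = (5)·(1)/[(-4)·(-8)] = 5/32
L_1(5) = (9)·(1)/[(4)·(-4)] = -9/16
L_2(5) = (9)·(5)/[(8)·(4)] = 45/32
Sum: 44·(5/32) + 4·(-9/16) + 60·(45/32) = 89

89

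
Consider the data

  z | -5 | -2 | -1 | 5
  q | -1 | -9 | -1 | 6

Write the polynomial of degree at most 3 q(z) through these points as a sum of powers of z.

q(z) = -(51/140)z^3 - (26/105)z^2 + (1373/140)z + 365/42

Newton's divided differences:
q[-5,-2] = (-9 - (-1)) / (-2 - (-5)) = -8/3
q[-2,-1] = (-1 - (-9)) / (-1 - (-2)) = 8
q[-1,5] = (6 - (-1)) / (5 - (-1)) = 7/6
q[-5,-2,-1] = (8 - (-8/3)) / (-1 - (-5)) = 8/3
q[-2,-1,5] = (7/6 - 8) / (5 - (-2)) = -41/42
q[-5,-2,-1,5] = (-41/42 - 8/3) / (5 - (-5)) = -51/140
q(z) = -1 + (-8/3)·(z + 5) + (8/3)·(z + 5)(z + 2) + (-51/140)·(z + 5)(z + 2)(z + 1)
Expanding: q(z) = -(51/140)z^3 - (26/105)z^2 + (1373/140)z + 365/42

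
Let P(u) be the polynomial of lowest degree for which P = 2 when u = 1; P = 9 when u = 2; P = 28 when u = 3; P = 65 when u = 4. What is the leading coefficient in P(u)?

1

The leading coefficient equals the top divided difference P[1,2,3,4].
P[1,2] = (9 - 2) / (2 - 1) = 7
P[2,3] = (28 - 9) / (3 - 2) = 19
P[3,4] = (65 - 28) / (4 - 3) = 37
P[1,2,3] = (19 - 7) / (3 - 1) = 6
P[2,3,4] = (37 - 19) / (4 - 2) = 9
P[1,2,3,4] = (9 - 6) / (4 - 1) = 1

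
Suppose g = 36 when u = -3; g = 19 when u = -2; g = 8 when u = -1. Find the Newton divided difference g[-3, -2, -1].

g[-3,-2] = (19 - 36) / (-2 - (-3)) = -17
g[-2,-1] = (8 - 19) / (-1 - (-2)) = -11
g[-3,-2,-1] = (-11 - (-17)) / (-1 - (-3)) = 3

3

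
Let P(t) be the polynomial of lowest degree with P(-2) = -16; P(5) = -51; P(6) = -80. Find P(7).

Evaluate each Lagrange basis at t = 7:
L_0(7) = (2)·(1)/[(-7)·(-8)] = 1/28
L_1(7) = (9)·(1)/[(7)·(-1)] = -9/7
L_2(7) = (9)·(2)/[(8)·(1)] = 9/4
Sum: (-16)·(1/28) + (-51)·(-9/7) + (-80)·(9/4) = -115

-115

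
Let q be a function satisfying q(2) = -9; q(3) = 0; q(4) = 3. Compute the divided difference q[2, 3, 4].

-3

q[2,3] = (0 - (-9)) / (3 - 2) = 9
q[3,4] = (3 - 0) / (4 - 3) = 3
q[2,3,4] = (3 - 9) / (4 - 2) = -3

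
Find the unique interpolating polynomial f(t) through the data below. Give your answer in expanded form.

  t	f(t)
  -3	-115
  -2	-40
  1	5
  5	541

f(t) = 4t^3 + t^2 + 4t - 4

Build the Lagrange basis polynomials:
L_0(t) = (t + 2)(t - 1)(t - 5) / [-32] = -(1/32)t^3 + (1/8)t^2 + (7/32)t - 5/16
L_1(t) = (t + 3)(t - 1)(t - 5) / [21] = (1/21)t^3 - (1/7)t^2 - (13/21)t + 5/7
L_2(t) = (t + 3)(t + 2)(t - 5) / [-48] = -(1/48)t^3 + (19/48)t + 5/8
L_3(t) = (t + 3)(t + 2)(t - 1) / [224] = (1/224)t^3 + (1/56)t^2 + (1/224)t - 3/112
f(t) = (-115)·L_0 + (-40)·L_1 + 5·L_2 + 541·L_3
  (-115)·L_0(t) = (115/32)t^3 - (115/8)t^2 - (805/32)t + 575/16
  (-40)·L_1(t) = -(40/21)t^3 + (40/7)t^2 + (520/21)t - 200/7
  5·L_2(t) = -(5/48)t^3 + (95/48)t + 25/8
  541·L_3(t) = (541/224)t^3 + (541/56)t^2 + (541/224)t - 1623/112
Adding term by term: 4t^3 + t^2 + 4t - 4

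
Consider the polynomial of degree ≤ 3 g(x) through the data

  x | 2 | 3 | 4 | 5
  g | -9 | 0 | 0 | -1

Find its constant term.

-86

Build the Lagrange basis polynomials:
L_0(x) = (x - 3)(x - 4)(x - 5) / [-6] = -(1/6)x^3 + 2x^2 - (47/6)x + 10
L_1(x) = (x - 2)(x - 4)(x - 5) / [2] = (1/2)x^3 - (11/2)x^2 + 19x - 20
L_2(x) = (x - 2)(x - 3)(x - 5) / [-2] = -(1/2)x^3 + 5x^2 - (31/2)x + 15
L_3(x) = (x - 2)(x - 3)(x - 4) / [6] = (1/6)x^3 - (3/2)x^2 + (13/3)x - 4
g(x) = (-9)·L_0 + 0·L_1 + 0·L_2 + (-1)·L_3
Only the constant term is needed; take it from each L_i and combine:
(-9)·(10) + 0·(-20) + 0·(15) + (-1)·(-4) = -86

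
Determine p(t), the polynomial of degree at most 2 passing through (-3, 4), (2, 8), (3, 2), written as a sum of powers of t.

L_0(t) = (t - 2)(t - 3) / [30] = (1/30)t^2 - (1/6)t + 1/5
L_1(t) = (t + 3)(t - 3) / [-5] = -(1/5)t^2 + 9/5
L_2(t) = (t + 3)(t - 2) / [6] = (1/6)t^2 + (1/6)t - 1
p(t) = 4·L_0 + 8·L_1 + 2·L_2
  4·L_0(t) = (2/15)t^2 - (2/3)t + 4/5
  8·L_1(t) = -(8/5)t^2 + 72/5
  2·L_2(t) = (1/3)t^2 + (1/3)t - 2
Adding term by term: -(17/15)t^2 - (1/3)t + 66/5

p(t) = -(17/15)t^2 - (1/3)t + 66/5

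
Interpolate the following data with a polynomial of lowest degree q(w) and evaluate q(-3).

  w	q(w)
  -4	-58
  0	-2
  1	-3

-35

L_0(-3) = (-3)·(-4)/[(-4)·(-5)] = 3/5
L_1(-3) = (1)·(-4)/[(4)·(-1)] = 1
L_2(-3) = (1)·(-3)/[(5)·(1)] = -3/5
Sum: (-58)·(3/5) + (-2)·(1) + (-3)·(-3/5) = -35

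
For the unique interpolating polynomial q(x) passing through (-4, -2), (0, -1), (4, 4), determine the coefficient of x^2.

1/8

The leading coefficient equals the top divided difference q[-4,0,4].
q[-4,0] = (-1 - (-2)) / (0 - (-4)) = 1/4
q[0,4] = (4 - (-1)) / (4 - 0) = 5/4
q[-4,0,4] = (5/4 - 1/4) / (4 - (-4)) = 1/8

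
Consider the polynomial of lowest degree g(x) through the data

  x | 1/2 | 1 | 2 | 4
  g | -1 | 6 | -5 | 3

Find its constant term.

-473/21

Build the Lagrange basis polynomials:
L_0(x) = (x - 1)(x - 2)(x - 4) / [-21/8] = -(8/21)x^3 + (8/3)x^2 - (16/3)x + 64/21
L_1(x) = (x - 1/2)(x - 2)(x - 4) / [3/2] = (2/3)x^3 - (13/3)x^2 + (22/3)x - 8/3
L_2(x) = (x - 1/2)(x - 1)(x - 4) / [-3] = -(1/3)x^3 + (11/6)x^2 - (13/6)x + 2/3
L_3(x) = (x - 1/2)(x - 1)(x - 2) / [21] = (1/21)x^3 - (1/6)x^2 + (1/6)x - 1/21
g(x) = (-1)·L_0 + 6·L_1 + (-5)·L_2 + 3·L_3
Only the constant term is needed; take it from each L_i and combine:
(-1)·(64/21) + 6·(-8/3) + (-5)·(2/3) + 3·(-1/21) = -473/21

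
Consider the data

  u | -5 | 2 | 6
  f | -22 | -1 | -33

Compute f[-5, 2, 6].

f[-5,2] = (-1 - (-22)) / (2 - (-5)) = 3
f[2,6] = (-33 - (-1)) / (6 - 2) = -8
f[-5,2,6] = (-8 - 3) / (6 - (-5)) = -1

-1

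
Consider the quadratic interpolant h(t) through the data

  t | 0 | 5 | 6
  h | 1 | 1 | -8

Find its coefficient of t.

L_0(t) = (t - 5)(t - 6) / [30] = (1/30)t^2 - (11/30)t + 1
L_1(t) = t(t - 6) / [-5] = -(1/5)t^2 + (6/5)t
L_2(t) = t(t - 5) / [6] = (1/6)t^2 - (5/6)t
h(t) = 1·L_0 + 1·L_1 + (-8)·L_2
Only the coefficient of t is needed; take it from each L_i and combine:
1·(-11/30) + 1·(6/5) + (-8)·(-5/6) = 15/2

15/2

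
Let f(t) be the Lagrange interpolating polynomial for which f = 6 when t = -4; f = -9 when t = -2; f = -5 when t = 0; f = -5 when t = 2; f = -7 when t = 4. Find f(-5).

4435/128

L_0(-5) = (-3)·(-5)·(-7)·(-9)/[(-2)·(-4)·(-6)·(-8)] = 315/128
L_1(-5) = (-1)·(-5)·(-7)·(-9)/[(2)·(-2)·(-4)·(-6)] = -105/32
L_2(-5) = (-1)·(-3)·(-7)·(-9)/[(4)·(2)·(-2)·(-4)] = 189/64
L_3(-5) = (-1)·(-3)·(-5)·(-9)/[(6)·(4)·(2)·(-2)] = -45/32
L_4(-5) = (-1)·(-3)·(-5)·(-7)/[(8)·(6)·(4)·(2)] = 35/128
Sum: 6·(315/128) + (-9)·(-105/32) + (-5)·(189/64) + (-5)·(-45/32) + (-7)·(35/128) = 4435/128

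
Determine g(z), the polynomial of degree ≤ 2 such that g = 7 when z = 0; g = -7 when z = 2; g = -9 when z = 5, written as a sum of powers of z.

Newton's divided differences:
g[0,2] = (-7 - 7) / (2 - 0) = -7
g[2,5] = (-9 - (-7)) / (5 - 2) = -2/3
g[0,2,5] = (-2/3 - (-7)) / (5 - 0) = 19/15
g(z) = 7 + (-7)·z + (19/15)·z(z - 2)
Expanding: g(z) = (19/15)z^2 - (143/15)z + 7

g(z) = (19/15)z^2 - (143/15)z + 7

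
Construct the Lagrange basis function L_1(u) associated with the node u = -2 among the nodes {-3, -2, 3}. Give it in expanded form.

L_1(u) = -(1/5)u^2 + 9/5

L_1(u) = (u + 3)(u - 3) / [(1)·(-5)]
       = (u^2 - 9) / (-5)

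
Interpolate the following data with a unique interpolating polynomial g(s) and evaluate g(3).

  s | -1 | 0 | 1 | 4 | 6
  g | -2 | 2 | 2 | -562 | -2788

Evaluate each Lagrange basis at s = 3:
L_0(3) = (3)·(2)·(-1)·(-3)/[(-1)·(-2)·(-5)·(-7)] = 9/35
L_1(3) = (4)·(2)·(-1)·(-3)/[(1)·(-1)·(-4)·(-6)] = -1
L_2(3) = (4)·(3)·(-1)·(-3)/[(2)·(1)·(-3)·(-5)] = 6/5
L_3(3) = (4)·(3)·(2)·(-3)/[(5)·(4)·(3)·(-2)] = 3/5
L_4(3) = (4)·(3)·(2)·(-1)/[(7)·(6)·(5)·(2)] = -2/35
Sum: (-2)·(9/35) + 2·(-1) + 2·(6/5) + (-562)·(3/5) + (-2788)·(-2/35) = -178

-178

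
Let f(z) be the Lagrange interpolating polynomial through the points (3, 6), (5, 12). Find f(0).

Evaluate each Lagrange basis at z = 0:
L_0(0) = (-5)/[(-2)] = 5/2
L_1(0) = (-3)/[(2)] = -3/2
Sum: 6·(5/2) + 12·(-3/2) = -3

-3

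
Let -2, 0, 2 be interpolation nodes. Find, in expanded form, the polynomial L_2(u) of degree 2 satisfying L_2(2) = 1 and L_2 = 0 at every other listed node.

L_2(u) = (1/8)u^2 + (1/4)u

L_2(u) = (u + 2)u / [(4)·(2)]
       = (u^2 + 2u) / (8)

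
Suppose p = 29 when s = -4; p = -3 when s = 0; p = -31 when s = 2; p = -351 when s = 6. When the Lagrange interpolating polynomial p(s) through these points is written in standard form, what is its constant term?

Build the Lagrange basis polynomials:
L_0(s) = s(s - 2)(s - 6) / [-240] = -(1/240)s^3 + (1/30)s^2 - (1/20)s
L_1(s) = (s + 4)(s - 2)(s - 6) / [48] = (1/48)s^3 - (1/12)s^2 - (5/12)s + 1
L_2(s) = (s + 4)s(s - 6) / [-48] = -(1/48)s^3 + (1/24)s^2 + (1/2)s
L_3(s) = (s + 4)s(s - 2) / [240] = (1/240)s^3 + (1/120)s^2 - (1/30)s
p(s) = 29·L_0 + (-3)·L_1 + (-31)·L_2 + (-351)·L_3
Only the constant term is needed; take it from each L_i and combine:
29·(0) + (-3)·(1) + (-31)·(0) + (-351)·(0) = -3

-3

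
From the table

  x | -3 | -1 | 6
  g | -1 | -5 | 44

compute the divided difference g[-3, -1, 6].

1

g[-3,-1] = (-5 - (-1)) / (-1 - (-3)) = -2
g[-1,6] = (44 - (-5)) / (6 - (-1)) = 7
g[-3,-1,6] = (7 - (-2)) / (6 - (-3)) = 1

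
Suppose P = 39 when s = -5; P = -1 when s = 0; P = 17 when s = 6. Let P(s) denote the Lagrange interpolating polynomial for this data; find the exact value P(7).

L_0(7) = (7)·(1)/[(-5)·(-11)] = 7/55
L_1(7) = (12)·(1)/[(5)·(-6)] = -2/5
L_2(7) = (12)·(7)/[(11)·(6)] = 14/11
Sum: 39·(7/55) + (-1)·(-2/5) + 17·(14/11) = 27

27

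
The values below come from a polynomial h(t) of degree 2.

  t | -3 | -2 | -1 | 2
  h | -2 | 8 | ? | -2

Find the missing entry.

The 3 known values determine h uniquely (degree ≤ 2).
L_0(-1) = (1)·(-3)/[(-1)·(-5)] = -3/5
L_1(-1) = (2)·(-3)/[(1)·(-4)] = 3/2
L_2(-1) = (2)·(1)/[(5)·(4)] = 1/10
Sum: (-2)·(-3/5) + 8·(3/2) + (-2)·(1/10) = 13

13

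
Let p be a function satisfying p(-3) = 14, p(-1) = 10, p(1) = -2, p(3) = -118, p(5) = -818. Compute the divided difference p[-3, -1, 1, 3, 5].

-1

p[-3,-1] = (10 - 14) / (-1 - (-3)) = -2
p[-1,1] = (-2 - 10) / (1 - (-1)) = -6
p[1,3] = (-118 - (-2)) / (3 - 1) = -58
p[3,5] = (-818 - (-118)) / (5 - 3) = -350
p[-3,-1,1] = (-6 - (-2)) / (1 - (-3)) = -1
p[-1,1,3] = (-58 - (-6)) / (3 - (-1)) = -13
p[1,3,5] = (-350 - (-58)) / (5 - 1) = -73
p[-3,-1,1,3] = (-13 - (-1)) / (3 - (-3)) = -2
p[-1,1,3,5] = (-73 - (-13)) / (5 - (-1)) = -10
p[-3,-1,1,3,5] = (-10 - (-2)) / (5 - (-3)) = -1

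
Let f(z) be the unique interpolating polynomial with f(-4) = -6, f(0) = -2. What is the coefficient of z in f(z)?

The leading coefficient equals the top divided difference f[-4,0].
f[-4,0] = (-2 - (-6)) / (0 - (-4)) = 1

1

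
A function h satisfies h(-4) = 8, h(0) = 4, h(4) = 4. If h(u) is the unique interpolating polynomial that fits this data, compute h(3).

29/8

Evaluate each Lagrange basis at u = 3:
L_0(3) = (3)·(-1)/[(-4)·(-8)] = -3/32
L_1(3) = (7)·(-1)/[(4)·(-4)] = 7/16
L_2(3) = (7)·(3)/[(8)·(4)] = 21/32
Sum: 8·(-3/32) + 4·(7/16) + 4·(21/32) = 29/8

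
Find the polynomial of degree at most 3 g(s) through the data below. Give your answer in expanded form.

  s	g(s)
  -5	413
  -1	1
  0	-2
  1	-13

Build the Lagrange basis polynomials:
L_0(s) = (s + 1)s(s - 1) / [-120] = -(1/120)s^3 + (1/120)s
L_1(s) = (s + 5)s(s - 1) / [8] = (1/8)s^3 + (1/2)s^2 - (5/8)s
L_2(s) = (s + 5)(s + 1)(s - 1) / [-5] = -(1/5)s^3 - s^2 + (1/5)s + 1
L_3(s) = (s + 5)(s + 1)s / [12] = (1/12)s^3 + (1/2)s^2 + (5/12)s
g(s) = 413·L_0 + 1·L_1 + (-2)·L_2 + (-13)·L_3
  413·L_0(s) = -(413/120)s^3 + (413/120)s
  1·L_1(s) = (1/8)s^3 + (1/2)s^2 - (5/8)s
  (-2)·L_2(s) = (2/5)s^3 + 2s^2 - (2/5)s - 2
  (-13)·L_3(s) = -(13/12)s^3 - (13/2)s^2 - (65/12)s
Adding term by term: -4s^3 - 4s^2 - 3s - 2

g(s) = -4s^3 - 4s^2 - 3s - 2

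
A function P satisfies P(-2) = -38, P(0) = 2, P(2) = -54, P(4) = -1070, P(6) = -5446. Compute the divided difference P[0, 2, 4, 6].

P[0,2] = (-54 - 2) / (2 - 0) = -28
P[2,4] = (-1070 - (-54)) / (4 - 2) = -508
P[4,6] = (-5446 - (-1070)) / (6 - 4) = -2188
P[0,2,4] = (-508 - (-28)) / (4 - 0) = -120
P[2,4,6] = (-2188 - (-508)) / (6 - 2) = -420
P[0,2,4,6] = (-420 - (-120)) / (6 - 0) = -50

-50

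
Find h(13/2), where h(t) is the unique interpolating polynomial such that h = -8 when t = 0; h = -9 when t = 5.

Evaluate each Lagrange basis at t = 13/2:
L_0(13/2) = (3/2)/[(-5)] = -3/10
L_1(13/2) = (13/2)/[(5)] = 13/10
Sum: (-8)·(-3/10) + (-9)·(13/10) = -93/10

-93/10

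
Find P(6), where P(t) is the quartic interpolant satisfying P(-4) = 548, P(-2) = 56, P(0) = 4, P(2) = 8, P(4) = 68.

Using Newton's divided-difference form:
P[-4,-2] = (56 - 548) / (-2 - (-4)) = -246
P[-2,0] = (4 - 56) / (0 - (-2)) = -26
P[0,2] = (8 - 4) / (2 - 0) = 2
P[2,4] = (68 - 8) / (4 - 2) = 30
P[-4,-2,0] = (-26 - (-246)) / (0 - (-4)) = 55
P[-2,0,2] = (2 - (-26)) / (2 - (-2)) = 7
P[0,2,4] = (30 - 2) / (4 - 0) = 7
P[-4,-2,0,2] = (7 - 55) / (2 - (-4)) = -8
P[-2,0,2,4] = (7 - 7) / (4 - (-2)) = 0
P[-4,-2,0,2,4] = (0 - (-8)) / (4 - (-4)) = 1
P(6) = 548 + (-246)·(10) + 55·(10)·(8) + (-8)·(10)·(8)·(6) + 1·(10)·(8)·(6)·(4) = 568

568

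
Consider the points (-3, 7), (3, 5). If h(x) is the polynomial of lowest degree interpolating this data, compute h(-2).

20/3

L_0(-2) = (-5)/[(-6)] = 5/6
L_1(-2) = (1)/[(6)] = 1/6
Sum: 7·(5/6) + 5·(1/6) = 20/3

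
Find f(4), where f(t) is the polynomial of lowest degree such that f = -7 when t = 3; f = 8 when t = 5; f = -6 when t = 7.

Evaluate each Lagrange basis at t = 4:
L_0(4) = (-1)·(-3)/[(-2)·(-4)] = 3/8
L_1(4) = (1)·(-3)/[(2)·(-2)] = 3/4
L_2(4) = (1)·(-1)/[(4)·(2)] = -1/8
Sum: (-7)·(3/8) + 8·(3/4) + (-6)·(-1/8) = 33/8

33/8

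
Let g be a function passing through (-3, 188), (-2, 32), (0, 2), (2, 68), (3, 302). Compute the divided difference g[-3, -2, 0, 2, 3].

g[-3,-2] = (32 - 188) / (-2 - (-3)) = -156
g[-2,0] = (2 - 32) / (0 - (-2)) = -15
g[0,2] = (68 - 2) / (2 - 0) = 33
g[2,3] = (302 - 68) / (3 - 2) = 234
g[-3,-2,0] = (-15 - (-156)) / (0 - (-3)) = 47
g[-2,0,2] = (33 - (-15)) / (2 - (-2)) = 12
g[0,2,3] = (234 - 33) / (3 - 0) = 67
g[-3,-2,0,2] = (12 - 47) / (2 - (-3)) = -7
g[-2,0,2,3] = (67 - 12) / (3 - (-2)) = 11
g[-3,-2,0,2,3] = (11 - (-7)) / (3 - (-3)) = 3

3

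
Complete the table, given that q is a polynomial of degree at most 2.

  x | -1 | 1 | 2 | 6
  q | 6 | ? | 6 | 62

2

The 3 known values determine q uniquely (degree ≤ 2).
L_0(1) = (-1)·(-5)/[(-3)·(-7)] = 5/21
L_1(1) = (2)·(-5)/[(3)·(-4)] = 5/6
L_2(1) = (2)·(-1)/[(7)·(4)] = -1/14
Sum: 6·(5/21) + 6·(5/6) + 62·(-1/14) = 2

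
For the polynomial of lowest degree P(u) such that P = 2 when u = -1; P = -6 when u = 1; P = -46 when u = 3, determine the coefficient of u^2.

L_0(u) = (u - 1)(u - 3) / [8] = (1/8)u^2 - (1/2)u + 3/8
L_1(u) = (u + 1)(u - 3) / [-4] = -(1/4)u^2 + (1/2)u + 3/4
L_2(u) = (u + 1)(u - 1) / [8] = (1/8)u^2 - 1/8
P(u) = 2·L_0 + (-6)·L_1 + (-46)·L_2
Only the coefficient of u^2 is needed; take it from each L_i and combine:
2·(1/8) + (-6)·(-1/4) + (-46)·(1/8) = -4

-4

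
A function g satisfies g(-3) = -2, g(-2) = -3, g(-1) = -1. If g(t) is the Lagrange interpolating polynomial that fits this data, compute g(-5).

9

L_0(-5) = (-3)·(-4)/[(-1)·(-2)] = 6
L_1(-5) = (-2)·(-4)/[(1)·(-1)] = -8
L_2(-5) = (-2)·(-3)/[(2)·(1)] = 3
Sum: (-2)·(6) + (-3)·(-8) + (-1)·(3) = 9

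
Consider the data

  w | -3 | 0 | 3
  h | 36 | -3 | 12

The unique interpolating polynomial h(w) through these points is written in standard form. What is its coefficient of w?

-4

Build the Lagrange basis polynomials:
L_0(w) = w(w - 3) / [18] = (1/18)w^2 - (1/6)w
L_1(w) = (w + 3)(w - 3) / [-9] = -(1/9)w^2 + 1
L_2(w) = (w + 3)w / [18] = (1/18)w^2 + (1/6)w
h(w) = 36·L_0 + (-3)·L_1 + 12·L_2
Only the coefficient of w is needed; take it from each L_i and combine:
36·(-1/6) + (-3)·(0) + 12·(1/6) = -4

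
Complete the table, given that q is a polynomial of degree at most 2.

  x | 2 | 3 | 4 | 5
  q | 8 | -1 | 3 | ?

The 3 known values determine q uniquely (degree ≤ 2).
Evaluate each Lagrange basis at x = 5:
L_0(5) = (2)·(1)/[(-1)·(-2)] = 1
L_1(5) = (3)·(1)/[(1)·(-1)] = -3
L_2(5) = (3)·(2)/[(2)·(1)] = 3
Sum: 8·(1) + (-1)·(-3) + 3·(3) = 20

20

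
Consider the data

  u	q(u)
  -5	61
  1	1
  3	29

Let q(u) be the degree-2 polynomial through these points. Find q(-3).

Using Newton's divided-difference form:
q[-5,1] = (1 - 61) / (1 - (-5)) = -10
q[1,3] = (29 - 1) / (3 - 1) = 14
q[-5,1,3] = (14 - (-10)) / (3 - (-5)) = 3
q(-3) = 61 + (-10)·(2) + 3·(2)·(-4) = 17

17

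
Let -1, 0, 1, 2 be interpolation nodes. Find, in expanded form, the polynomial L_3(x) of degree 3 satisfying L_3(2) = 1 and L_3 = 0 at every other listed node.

L_3(x) = (1/6)x^3 - (1/6)x

L_3(x) = (x + 1)x(x - 1) / [(3)·(2)·(1)]
       = (x^3 - x) / (6)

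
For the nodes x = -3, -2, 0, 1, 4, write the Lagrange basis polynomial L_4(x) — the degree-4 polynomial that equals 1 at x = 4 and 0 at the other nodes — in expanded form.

L_4(x) = (1/504)x^4 + (1/126)x^3 + (1/504)x^2 - (1/84)x

L_4(x) = (x + 3)(x + 2)x(x - 1) / [(7)·(6)·(4)·(3)]
       = (x^4 + 4x^3 + x^2 - 6x) / (504)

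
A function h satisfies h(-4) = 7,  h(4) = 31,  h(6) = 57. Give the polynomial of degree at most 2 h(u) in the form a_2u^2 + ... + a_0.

h(u) = u^2 + 3u + 3

Build the Lagrange basis polynomials:
L_0(u) = (u - 4)(u - 6) / [80] = (1/80)u^2 - (1/8)u + 3/10
L_1(u) = (u + 4)(u - 6) / [-16] = -(1/16)u^2 + (1/8)u + 3/2
L_2(u) = (u + 4)(u - 4) / [20] = (1/20)u^2 - 4/5
h(u) = 7·L_0 + 31·L_1 + 57·L_2
  7·L_0(u) = (7/80)u^2 - (7/8)u + 21/10
  31·L_1(u) = -(31/16)u^2 + (31/8)u + 93/2
  57·L_2(u) = (57/20)u^2 - 228/5
Adding term by term: u^2 + 3u + 3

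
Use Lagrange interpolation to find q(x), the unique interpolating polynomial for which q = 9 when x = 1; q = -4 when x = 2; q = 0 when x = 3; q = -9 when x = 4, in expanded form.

Build the Lagrange basis polynomials:
L_0(x) = (x - 2)(x - 3)(x - 4) / [-6] = -(1/6)x^3 + (3/2)x^2 - (13/3)x + 4
L_1(x) = (x - 1)(x - 3)(x - 4) / [2] = (1/2)x^3 - 4x^2 + (19/2)x - 6
L_2(x) = (x - 1)(x - 2)(x - 4) / [-2] = -(1/2)x^3 + (7/2)x^2 - 7x + 4
L_3(x) = (x - 1)(x - 2)(x - 3) / [6] = (1/6)x^3 - x^2 + (11/6)x - 1
q(x) = 9·L_0 + (-4)·L_1 + 0·L_2 + (-9)·L_3
  9·L_0(x) = -(3/2)x^3 + (27/2)x^2 - 39x + 36
  (-4)·L_1(x) = -2x^3 + 16x^2 - 38x + 24
  0·L_2(x) = 0
  (-9)·L_3(x) = -(3/2)x^3 + 9x^2 - (33/2)x + 9
Adding term by term: -5x^3 + (77/2)x^2 - (187/2)x + 69

q(x) = -5x^3 + (77/2)x^2 - (187/2)x + 69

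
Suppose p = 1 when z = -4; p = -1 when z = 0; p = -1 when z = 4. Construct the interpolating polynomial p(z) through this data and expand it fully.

L_0(z) = z(z - 4) / [32] = (1/32)z^2 - (1/8)z
L_1(z) = (z + 4)(z - 4) / [-16] = -(1/16)z^2 + 1
L_2(z) = (z + 4)z / [32] = (1/32)z^2 + (1/8)z
p(z) = 1·L_0 + (-1)·L_1 + (-1)·L_2
  1·L_0(z) = (1/32)z^2 - (1/8)z
  (-1)·L_1(z) = (1/16)z^2 - 1
  (-1)·L_2(z) = -(1/32)z^2 - (1/8)z
Adding term by term: (1/16)z^2 - (1/4)z - 1

p(z) = (1/16)z^2 - (1/4)z - 1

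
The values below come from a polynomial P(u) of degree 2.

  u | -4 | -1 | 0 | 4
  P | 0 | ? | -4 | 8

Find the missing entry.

-9/2

The 3 known values determine P uniquely (degree ≤ 2).
L_0(-1) = (-1)·(-5)/[(-4)·(-8)] = 5/32
L_1(-1) = (3)·(-5)/[(4)·(-4)] = 15/16
L_2(-1) = (3)·(-1)/[(8)·(4)] = -3/32
Sum: 0 + (-4)·(15/16) + 8·(-3/32) = -9/2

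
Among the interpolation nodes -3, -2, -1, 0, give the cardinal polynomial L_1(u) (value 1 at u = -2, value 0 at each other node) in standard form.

L_1(u) = (1/2)u^3 + 2u^2 + (3/2)u

L_1(u) = (u + 3)(u + 1)u / [(1)·(-1)·(-2)]
       = (u^3 + 4u^2 + 3u) / (2)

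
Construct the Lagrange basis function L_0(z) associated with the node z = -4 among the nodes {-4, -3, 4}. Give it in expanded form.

L_0(z) = (z + 3)(z - 4) / [(-1)·(-8)]
       = (z^2 - z - 12) / (8)

L_0(z) = (1/8)z^2 - (1/8)z - 3/2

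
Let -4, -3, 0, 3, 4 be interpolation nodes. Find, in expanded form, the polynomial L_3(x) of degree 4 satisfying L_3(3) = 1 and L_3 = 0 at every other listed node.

L_3(x) = -(1/126)x^4 - (1/42)x^3 + (8/63)x^2 + (8/21)x

L_3(x) = (x + 4)(x + 3)x(x - 4) / [(7)·(6)·(3)·(-1)]
       = (x^4 + 3x^3 - 16x^2 - 48x) / (-126)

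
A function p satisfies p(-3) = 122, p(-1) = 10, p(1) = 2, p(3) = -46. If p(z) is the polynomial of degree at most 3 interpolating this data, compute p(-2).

Using Newton's divided-difference form:
p[-3,-1] = (10 - 122) / (-1 - (-3)) = -56
p[-1,1] = (2 - 10) / (1 - (-1)) = -4
p[1,3] = (-46 - 2) / (3 - 1) = -24
p[-3,-1,1] = (-4 - (-56)) / (1 - (-3)) = 13
p[-1,1,3] = (-24 - (-4)) / (3 - (-1)) = -5
p[-3,-1,1,3] = (-5 - 13) / (3 - (-3)) = -3
p(-2) = 122 + (-56)·(1) + 13·(1)·(-1) + (-3)·(1)·(-1)·(-3) = 44

44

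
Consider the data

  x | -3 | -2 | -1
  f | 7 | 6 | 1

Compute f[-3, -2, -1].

f[-3,-2] = (6 - 7) / (-2 - (-3)) = -1
f[-2,-1] = (1 - 6) / (-1 - (-2)) = -5
f[-3,-2,-1] = (-5 - (-1)) / (-1 - (-3)) = -2

-2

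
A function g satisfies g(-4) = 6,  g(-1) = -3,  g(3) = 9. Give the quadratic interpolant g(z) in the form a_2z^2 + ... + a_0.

g(z) = (6/7)z^2 + (9/7)z - 18/7

Build the Lagrange basis polynomials:
L_0(z) = (z + 1)(z - 3) / [21] = (1/21)z^2 - (2/21)z - 1/7
L_1(z) = (z + 4)(z - 3) / [-12] = -(1/12)z^2 - (1/12)z + 1
L_2(z) = (z + 4)(z + 1) / [28] = (1/28)z^2 + (5/28)z + 1/7
g(z) = 6·L_0 + (-3)·L_1 + 9·L_2
  6·L_0(z) = (2/7)z^2 - (4/7)z - 6/7
  (-3)·L_1(z) = (1/4)z^2 + (1/4)z - 3
  9·L_2(z) = (9/28)z^2 + (45/28)z + 9/7
Adding term by term: (6/7)z^2 + (9/7)z - 18/7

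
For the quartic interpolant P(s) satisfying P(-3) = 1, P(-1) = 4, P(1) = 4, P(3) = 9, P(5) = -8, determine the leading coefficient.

Build the Lagrange basis polynomials:
L_0(s) = (s + 1)(s - 1)(s - 3)(s - 5) / [384] = (1/384)s^4 - (1/48)s^3 + (7/192)s^2 + (1/48)s - 5/128
L_1(s) = (s + 3)(s - 1)(s - 3)(s - 5) / [-96] = -(1/96)s^4 + (1/16)s^3 + (1/24)s^2 - (9/16)s + 15/32
L_2(s) = (s + 3)(s + 1)(s - 3)(s - 5) / [64] = (1/64)s^4 - (1/16)s^3 - (7/32)s^2 + (9/16)s + 45/64
L_3(s) = (s + 3)(s + 1)(s - 1)(s - 5) / [-96] = -(1/96)s^4 + (1/48)s^3 + (1/6)s^2 - (1/48)s - 5/32
L_4(s) = (s + 3)(s + 1)(s - 1)(s - 3) / [384] = (1/384)s^4 - (5/192)s^2 + 3/128
P(s) = 1·L_0 + 4·L_1 + 4·L_2 + 9·L_3 + (-8)·L_4
Only the coefficient of s^4 is needed; take it from each L_i and combine:
1·(1/384) + 4·(-1/96) + 4·(1/64) + 9·(-1/96) + (-8)·(1/384) = -35/384

-35/384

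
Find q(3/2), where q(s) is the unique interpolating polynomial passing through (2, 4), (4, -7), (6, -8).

L_0(3/2) = (-5/2)·(-9/2)/[(-2)·(-4)] = 45/32
L_1(3/2) = (-1/2)·(-9/2)/[(2)·(-2)] = -9/16
L_2(3/2) = (-1/2)·(-5/2)/[(4)·(2)] = 5/32
Sum: 4·(45/32) + (-7)·(-9/16) + (-8)·(5/32) = 133/16

133/16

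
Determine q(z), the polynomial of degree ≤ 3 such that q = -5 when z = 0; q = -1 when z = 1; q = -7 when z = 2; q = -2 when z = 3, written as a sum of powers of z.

q(z) = (7/2)z^3 - (31/2)z^2 + 16z - 5

Newton's divided differences:
q[0,1] = (-1 - (-5)) / (1 - 0) = 4
q[1,2] = (-7 - (-1)) / (2 - 1) = -6
q[2,3] = (-2 - (-7)) / (3 - 2) = 5
q[0,1,2] = (-6 - 4) / (2 - 0) = -5
q[1,2,3] = (5 - (-6)) / (3 - 1) = 11/2
q[0,1,2,3] = (11/2 - (-5)) / (3 - 0) = 7/2
q(z) = -5 + 4·z + (-5)·z(z - 1) + (7/2)·z(z - 1)(z - 2)
Expanding: q(z) = (7/2)z^3 - (31/2)z^2 + 16z - 5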